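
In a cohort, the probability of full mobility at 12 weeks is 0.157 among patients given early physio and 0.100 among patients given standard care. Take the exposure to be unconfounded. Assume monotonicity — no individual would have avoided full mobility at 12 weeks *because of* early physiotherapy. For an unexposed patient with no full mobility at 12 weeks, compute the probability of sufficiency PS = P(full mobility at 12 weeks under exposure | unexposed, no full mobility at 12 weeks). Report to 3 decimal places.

PS ≈ 0.063

Let p₁ = 0.157, p₀ = 0.1.
Under exogeneity and monotonicity, PS = (p₁ − p₀) / (1 − p₀).
PS = (0.157 − 0.1) / (1 − 0.1) = 0.057 / 0.9 ≈ 0.0633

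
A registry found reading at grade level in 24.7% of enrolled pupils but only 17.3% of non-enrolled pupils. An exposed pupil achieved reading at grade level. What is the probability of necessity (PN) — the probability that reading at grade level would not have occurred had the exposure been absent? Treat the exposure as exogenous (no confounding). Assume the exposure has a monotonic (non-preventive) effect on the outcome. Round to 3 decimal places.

p₁ = 0.247, p₀ = 0.173.
Under exogeneity and monotonicity, PN = (p₁ − p₀) / p₁.
PN = (0.247 − 0.173) / 0.247 = 0.074 / 0.247 ≈ 0.2996

PN ≈ 0.300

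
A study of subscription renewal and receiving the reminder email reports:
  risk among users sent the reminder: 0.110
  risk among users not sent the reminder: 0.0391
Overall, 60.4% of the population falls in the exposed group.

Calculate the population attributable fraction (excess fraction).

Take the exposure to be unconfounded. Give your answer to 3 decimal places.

PAF ≈ 0.523

Let p₁ = 0.11, p₀ = 0.0391.
Overall risk P(Y=1) = π·p₁ + (1−π)·p₀ = 0.604×0.11 + 0.396×0.0391 = 0.081924.
Under exogeneity, PAF = [P(Y=1) − p₀] / P(Y=1).
PAF = (0.081924 − 0.0391) / 0.081924 ≈ 0.5227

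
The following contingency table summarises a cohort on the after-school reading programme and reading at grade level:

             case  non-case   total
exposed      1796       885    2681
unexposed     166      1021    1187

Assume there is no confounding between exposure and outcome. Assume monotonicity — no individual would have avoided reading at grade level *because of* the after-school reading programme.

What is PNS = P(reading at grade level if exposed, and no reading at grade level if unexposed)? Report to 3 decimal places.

PNS ≈ 0.530

p₁ = P(outcome | exposed) = 1796/2681 = 0.6699
p₀ = P(outcome | unexposed) = 166/1187 = 0.13985
Under exogeneity and monotonicity, PNS = p₁ − p₀.
PNS = 0.6699 − 0.13985 = 0.53005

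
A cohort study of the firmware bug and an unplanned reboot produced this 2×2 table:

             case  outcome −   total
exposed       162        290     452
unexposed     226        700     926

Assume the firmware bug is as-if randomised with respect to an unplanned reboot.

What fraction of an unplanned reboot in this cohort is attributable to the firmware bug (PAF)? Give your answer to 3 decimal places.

PAF ≈ 0.133

p₁ = P(outcome | exposed) = 162/452 = 0.35841
p₀ = P(outcome | unexposed) = 226/926 = 0.24406
Exposure prevalence π = 452/1378 = 0.32801; overall risk P(Y=1) = 0.28157.
Under exogeneity, PAF = [P(Y=1) − p₀]/P(Y=1).
PAF = (0.28157 − 0.24406) / 0.28157 ≈ 0.1332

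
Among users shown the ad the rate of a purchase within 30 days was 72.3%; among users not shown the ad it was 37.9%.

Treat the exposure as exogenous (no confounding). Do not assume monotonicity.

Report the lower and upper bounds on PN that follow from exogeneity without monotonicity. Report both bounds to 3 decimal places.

p₁ = 0.723, p₀ = 0.379.
Under exogeneity alone the bounds on PN are max{0,(p₁−p₀)/p₁} ≤ PN ≤ min{1,(1−p₀)/p₁}.
  lower = (p₁ − p₀)/p₁ = 0.344 / 0.723 ≈ 0.4758
  upper = min{1, (1 − p₀)/p₁} = 0.621 / 0.723 ≈ 0.8589

0.476 ≤ PN ≤ 0.859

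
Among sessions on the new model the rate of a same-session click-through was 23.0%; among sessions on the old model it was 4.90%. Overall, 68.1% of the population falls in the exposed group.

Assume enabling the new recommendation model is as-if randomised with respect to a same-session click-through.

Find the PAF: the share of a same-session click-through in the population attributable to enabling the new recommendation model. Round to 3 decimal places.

p₁ = 0.23, p₀ = 0.049.
Overall risk P(Y=1) = π·p₁ + (1−π)·p₀ = 0.681×0.23 + 0.319×0.049 = 0.17226.
Under exogeneity, PAF = [P(Y=1) − p₀] / P(Y=1).
PAF = (0.17226 − 0.049) / 0.17226 ≈ 0.7155

PAF ≈ 0.716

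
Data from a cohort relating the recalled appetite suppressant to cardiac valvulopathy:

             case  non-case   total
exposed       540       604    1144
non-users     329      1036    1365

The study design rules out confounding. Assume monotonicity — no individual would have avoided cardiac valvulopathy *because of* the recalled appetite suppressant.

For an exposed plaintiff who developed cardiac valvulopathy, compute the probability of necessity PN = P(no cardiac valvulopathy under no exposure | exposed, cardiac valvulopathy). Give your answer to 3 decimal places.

p₁ = P(outcome | exposed) = 540/1144 = 0.47203
p₀ = P(outcome | unexposed) = 329/1365 = 0.24103
Under exogeneity and monotonicity, PN = (p₁ − p₀)/p₁.
PN = (0.47203 − 0.24103) / 0.47203 ≈ 0.4894

PN ≈ 0.489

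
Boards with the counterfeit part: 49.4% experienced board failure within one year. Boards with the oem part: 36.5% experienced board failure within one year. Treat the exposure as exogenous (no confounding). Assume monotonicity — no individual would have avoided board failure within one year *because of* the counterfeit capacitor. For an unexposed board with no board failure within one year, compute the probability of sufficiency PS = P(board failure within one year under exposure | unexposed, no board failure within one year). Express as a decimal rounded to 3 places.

p₁ = 0.494, p₀ = 0.365.
Under exogeneity and monotonicity, PS = (p₁ − p₀) / (1 − p₀).
PS = (0.494 − 0.365) / (1 − 0.365) = 0.129 / 0.635 ≈ 0.2031

PS ≈ 0.203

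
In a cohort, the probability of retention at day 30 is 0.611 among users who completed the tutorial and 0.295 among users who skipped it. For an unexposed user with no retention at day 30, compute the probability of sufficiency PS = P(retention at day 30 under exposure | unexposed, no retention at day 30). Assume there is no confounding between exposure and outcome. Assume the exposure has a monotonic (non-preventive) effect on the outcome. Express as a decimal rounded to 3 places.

Let p₁ = 0.611, p₀ = 0.295.
Under exogeneity and monotonicity, PS = (p₁ − p₀) / (1 − p₀).
PS = (0.611 − 0.295) / (1 − 0.295) = 0.316 / 0.705 ≈ 0.4482

PS ≈ 0.448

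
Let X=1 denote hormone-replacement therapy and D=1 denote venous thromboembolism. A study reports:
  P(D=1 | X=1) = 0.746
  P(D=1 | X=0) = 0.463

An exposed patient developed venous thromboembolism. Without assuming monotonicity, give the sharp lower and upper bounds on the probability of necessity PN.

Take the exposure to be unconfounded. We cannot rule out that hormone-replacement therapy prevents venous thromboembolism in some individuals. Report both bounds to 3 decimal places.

0.379 ≤ PN ≤ 0.720

Let p₁ = 0.746, p₀ = 0.463.
Under exogeneity alone the bounds on PN are max{0,(p₁−p₀)/p₁} ≤ PN ≤ min{1,(1−p₀)/p₁}.
  lower = (p₁ − p₀)/p₁ = 0.283 / 0.746 ≈ 0.3794
  upper = min{1, (1 − p₀)/p₁} = 0.537 / 0.746 ≈ 0.7198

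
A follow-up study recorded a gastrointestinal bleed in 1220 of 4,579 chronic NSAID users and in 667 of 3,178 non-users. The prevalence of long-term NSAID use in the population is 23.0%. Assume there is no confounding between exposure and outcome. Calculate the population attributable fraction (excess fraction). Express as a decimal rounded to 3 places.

PAF ≈ 0.058

p₁ = P(outcome | exposed) = 1220/4579 = 0.26643
p₀ = P(outcome | unexposed) = 667/3178 = 0.20988
Overall risk P(Y=1) = π·p₁ + (1−π)·p₀ = 0.23×0.26643 + 0.77×0.20988 = 0.22289.
Under exogeneity, PAF = [P(Y=1) − p₀] / P(Y=1).
PAF = (0.22289 − 0.20988) / 0.22289 ≈ 0.0584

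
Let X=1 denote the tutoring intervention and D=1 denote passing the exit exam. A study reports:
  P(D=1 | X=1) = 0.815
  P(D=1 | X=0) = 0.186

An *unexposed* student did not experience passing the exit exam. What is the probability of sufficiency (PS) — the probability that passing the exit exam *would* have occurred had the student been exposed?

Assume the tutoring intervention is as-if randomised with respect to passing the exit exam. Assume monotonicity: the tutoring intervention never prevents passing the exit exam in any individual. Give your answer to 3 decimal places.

Let p₁ = 0.815, p₀ = 0.186.
Under exogeneity and monotonicity, PS = (p₁ − p₀) / (1 − p₀).
PS = (0.815 − 0.186) / (1 − 0.186) = 0.629 / 0.814 ≈ 0.7727

PS ≈ 0.773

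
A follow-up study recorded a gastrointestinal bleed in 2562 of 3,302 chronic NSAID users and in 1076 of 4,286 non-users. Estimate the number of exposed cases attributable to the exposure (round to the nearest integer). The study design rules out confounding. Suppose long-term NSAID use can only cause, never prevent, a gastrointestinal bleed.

about 1733 cases

p₁ = P(outcome | exposed) = 2562/3302 = 0.77589
p₀ = P(outcome | unexposed) = 1076/4286 = 0.25105
PN = (p₁ − p₀)/p₁ = (0.77589 − 0.25105) / 0.77589 ≈ 0.67644.
Attributable cases ≈ PN × (exposed cases) = 0.67644 × 2562 ≈ 1733.03.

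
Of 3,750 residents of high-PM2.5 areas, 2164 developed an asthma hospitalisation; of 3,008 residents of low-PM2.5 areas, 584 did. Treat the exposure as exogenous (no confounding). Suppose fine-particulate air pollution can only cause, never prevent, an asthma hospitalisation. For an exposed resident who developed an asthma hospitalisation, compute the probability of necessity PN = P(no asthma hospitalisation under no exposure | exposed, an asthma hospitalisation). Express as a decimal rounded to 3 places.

p₁ = P(outcome | exposed) = 2164/3750 = 0.57707
p₀ = P(outcome | unexposed) = 584/3008 = 0.19415
Under exogeneity and monotonicity, PN = (p₁ − p₀) / p₁.
PN = (0.57707 − 0.19415) / 0.57707 = 0.38292 / 0.57707 ≈ 0.6636

PN ≈ 0.664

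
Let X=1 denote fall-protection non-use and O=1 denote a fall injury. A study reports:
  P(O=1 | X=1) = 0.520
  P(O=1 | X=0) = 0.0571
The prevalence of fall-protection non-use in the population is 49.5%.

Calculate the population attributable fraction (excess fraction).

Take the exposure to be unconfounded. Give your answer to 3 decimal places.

Let p₁ = 0.52, p₀ = 0.0571.
Overall risk P(Y=1) = π·p₁ + (1−π)·p₀ = 0.495×0.52 + 0.505×0.0571 = 0.28624.
Under exogeneity, PAF = [P(Y=1) − p₀] / P(Y=1).
PAF = (0.28624 − 0.0571) / 0.28624 ≈ 0.8005

PAF ≈ 0.801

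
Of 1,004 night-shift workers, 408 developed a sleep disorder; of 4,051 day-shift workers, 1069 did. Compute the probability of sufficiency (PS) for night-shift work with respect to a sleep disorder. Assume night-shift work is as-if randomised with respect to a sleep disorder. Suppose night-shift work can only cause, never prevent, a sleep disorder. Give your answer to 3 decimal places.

PS ≈ 0.194

p₁ = P(outcome | exposed) = 408/1004 = 0.40637
p₀ = P(outcome | unexposed) = 1069/4051 = 0.26389
Under exogeneity and monotonicity, PS = (p₁ − p₀) / (1 − p₀).
PS = (0.40637 − 0.26389) / (1 − 0.26389) = 0.14249 / 0.73611 ≈ 0.1936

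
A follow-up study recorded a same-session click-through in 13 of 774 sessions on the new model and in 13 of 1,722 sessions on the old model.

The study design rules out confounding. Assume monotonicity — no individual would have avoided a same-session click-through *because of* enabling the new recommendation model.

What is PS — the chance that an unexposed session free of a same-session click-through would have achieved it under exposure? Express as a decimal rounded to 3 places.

p₁ = P(outcome | exposed) = 13/774 = 0.016796
p₀ = P(outcome | unexposed) = 13/1722 = 0.0075494
Under exogeneity and monotonicity, PS = (p₁ − p₀) / (1 − p₀).
PS = (0.016796 − 0.0075494) / (1 − 0.0075494) = 0.0092465 / 0.99245 ≈ 0.0093

PS ≈ 0.009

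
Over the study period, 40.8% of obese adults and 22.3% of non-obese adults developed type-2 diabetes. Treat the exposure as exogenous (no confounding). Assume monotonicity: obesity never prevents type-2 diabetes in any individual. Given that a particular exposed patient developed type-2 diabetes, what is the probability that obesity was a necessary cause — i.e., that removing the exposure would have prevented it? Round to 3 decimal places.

p₁ = 0.408, p₀ = 0.223.
Under exogeneity and monotonicity, PN = (p₁ − p₀) / p₁.
PN = (0.408 − 0.223) / 0.408 = 0.185 / 0.408 ≈ 0.4534

PN ≈ 0.453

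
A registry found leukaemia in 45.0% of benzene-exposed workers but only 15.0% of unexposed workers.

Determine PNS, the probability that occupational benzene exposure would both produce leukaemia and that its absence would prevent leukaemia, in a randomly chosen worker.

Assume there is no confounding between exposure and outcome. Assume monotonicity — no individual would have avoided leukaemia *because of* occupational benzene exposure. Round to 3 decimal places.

p₁ = 0.45, p₀ = 0.15.
Under exogeneity and monotonicity, PNS = p₁ − p₀.
PNS = 0.45 − 0.15 = 0.3

PNS ≈ 0.300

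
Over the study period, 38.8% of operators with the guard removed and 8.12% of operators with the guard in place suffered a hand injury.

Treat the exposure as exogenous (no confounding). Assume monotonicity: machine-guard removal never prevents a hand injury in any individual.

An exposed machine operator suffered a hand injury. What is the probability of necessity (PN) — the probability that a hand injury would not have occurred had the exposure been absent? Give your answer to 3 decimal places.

p₁ = 0.388, p₀ = 0.0812.
Under exogeneity and monotonicity, PN = (p₁ − p₀) / p₁.
PN = (0.388 − 0.0812) / 0.388 = 0.3068 / 0.388 ≈ 0.7907

PN ≈ 0.791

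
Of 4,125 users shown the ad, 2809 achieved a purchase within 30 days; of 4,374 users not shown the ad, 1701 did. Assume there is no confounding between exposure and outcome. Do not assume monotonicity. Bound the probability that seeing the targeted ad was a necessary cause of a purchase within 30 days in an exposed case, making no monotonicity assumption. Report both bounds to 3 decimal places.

0.429 ≤ PN ≤ 0.897

p₁ = P(outcome | exposed) = 2809/4125 = 0.68097
p₀ = P(outcome | unexposed) = 1701/4374 = 0.38889
Under exogeneity alone the bounds on PN are max{0,(p₁−p₀)/p₁} ≤ PN ≤ min{1,(1−p₀)/p₁}.
  lower = (p₁ − p₀)/p₁ = 0.29208 / 0.68097 ≈ 0.4289
  upper = min{1, (1 − p₀)/p₁} = 0.61111 / 0.68097 ≈ 0.8974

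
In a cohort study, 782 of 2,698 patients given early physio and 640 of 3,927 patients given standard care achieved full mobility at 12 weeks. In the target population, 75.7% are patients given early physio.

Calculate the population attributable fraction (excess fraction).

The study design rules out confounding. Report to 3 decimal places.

PAF ≈ 0.371

p₁ = P(outcome | exposed) = 782/2698 = 0.28984
p₀ = P(outcome | unexposed) = 640/3927 = 0.16297
Overall risk P(Y=1) = π·p₁ + (1−π)·p₀ = 0.757×0.28984 + 0.243×0.16297 = 0.25901.
Under exogeneity, PAF = [P(Y=1) − p₀] / P(Y=1).
PAF = (0.25901 − 0.16297) / 0.25901 ≈ 0.3708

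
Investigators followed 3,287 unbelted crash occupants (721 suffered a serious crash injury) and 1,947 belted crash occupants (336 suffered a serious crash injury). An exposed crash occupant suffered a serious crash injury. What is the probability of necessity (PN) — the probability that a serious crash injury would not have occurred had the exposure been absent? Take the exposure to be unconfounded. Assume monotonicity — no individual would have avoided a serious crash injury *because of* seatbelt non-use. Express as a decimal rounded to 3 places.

PN ≈ 0.213

p₁ = P(outcome | exposed) = 721/3287 = 0.21935
p₀ = P(outcome | unexposed) = 336/1947 = 0.17257
Under exogeneity and monotonicity, PN = (p₁ − p₀) / p₁.
PN = (0.21935 − 0.17257) / 0.21935 = 0.046776 / 0.21935 ≈ 0.2132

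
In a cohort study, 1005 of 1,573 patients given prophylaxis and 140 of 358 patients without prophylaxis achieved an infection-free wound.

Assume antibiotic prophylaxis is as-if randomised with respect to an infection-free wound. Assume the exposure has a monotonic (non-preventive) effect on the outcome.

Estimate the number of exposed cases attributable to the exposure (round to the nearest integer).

p₁ = P(outcome | exposed) = 1005/1573 = 0.63891
p₀ = P(outcome | unexposed) = 140/358 = 0.39106
PN = (p₁ − p₀)/p₁ = (0.63891 − 0.39106) / 0.63891 ≈ 0.38792.
Attributable cases ≈ PN × (exposed cases) = 0.38792 × 1005 ≈ 389.86.

about 390 cases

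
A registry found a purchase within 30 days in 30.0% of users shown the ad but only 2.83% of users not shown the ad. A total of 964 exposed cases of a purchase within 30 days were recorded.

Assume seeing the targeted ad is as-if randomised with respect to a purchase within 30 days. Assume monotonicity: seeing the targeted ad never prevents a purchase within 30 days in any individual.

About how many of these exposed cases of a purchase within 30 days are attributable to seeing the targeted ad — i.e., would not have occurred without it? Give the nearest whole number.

about 873 cases

p₁ = 0.3, p₀ = 0.0283.
PN = (p₁ − p₀)/p₁ = (0.3 − 0.0283) / 0.3 ≈ 0.90567.
Attributable cases ≈ PN × (exposed cases) = 0.90567 × 964 ≈ 873.06.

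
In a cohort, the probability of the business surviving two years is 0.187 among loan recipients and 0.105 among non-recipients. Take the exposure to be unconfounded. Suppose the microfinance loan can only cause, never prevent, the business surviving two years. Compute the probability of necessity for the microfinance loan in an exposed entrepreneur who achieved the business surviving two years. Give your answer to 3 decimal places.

PN ≈ 0.439

Let p₁ = 0.187, p₀ = 0.105.
Under exogeneity and monotonicity, PN = (p₁ − p₀) / p₁.
PN = (0.187 − 0.105) / 0.187 = 0.082 / 0.187 ≈ 0.4385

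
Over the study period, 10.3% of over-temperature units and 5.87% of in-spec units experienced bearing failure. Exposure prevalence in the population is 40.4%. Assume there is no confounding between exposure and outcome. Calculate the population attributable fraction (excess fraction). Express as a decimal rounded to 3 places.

p₁ = 0.103, p₀ = 0.0587.
Overall risk P(Y=1) = π·p₁ + (1−π)·p₀ = 0.404×0.103 + 0.596×0.0587 = 0.076597.
Under exogeneity, PAF = [P(Y=1) − p₀] / P(Y=1).
PAF = (0.076597 − 0.0587) / 0.076597 ≈ 0.2337

PAF ≈ 0.234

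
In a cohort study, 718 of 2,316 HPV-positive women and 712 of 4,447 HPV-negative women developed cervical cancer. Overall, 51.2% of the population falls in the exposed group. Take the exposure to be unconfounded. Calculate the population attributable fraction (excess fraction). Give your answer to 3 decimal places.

PAF ≈ 0.324

p₁ = P(outcome | exposed) = 718/2316 = 0.31002
p₀ = P(outcome | unexposed) = 712/4447 = 0.16011
Overall risk P(Y=1) = π·p₁ + (1−π)·p₀ = 0.512×0.31002 + 0.488×0.16011 = 0.23686.
Under exogeneity, PAF = [P(Y=1) − p₀] / P(Y=1).
PAF = (0.23686 − 0.16011) / 0.23686 ≈ 0.3240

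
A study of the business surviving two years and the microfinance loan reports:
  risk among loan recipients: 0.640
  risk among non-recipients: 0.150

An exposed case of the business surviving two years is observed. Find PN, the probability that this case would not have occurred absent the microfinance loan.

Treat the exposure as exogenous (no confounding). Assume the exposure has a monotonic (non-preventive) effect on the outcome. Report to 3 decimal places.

Let p₁ = 0.64, p₀ = 0.15.
Under exogeneity and monotonicity, PN = (p₁ − p₀) / p₁.
PN = (0.64 − 0.15) / 0.64 = 0.49 / 0.64 ≈ 0.7656

PN ≈ 0.766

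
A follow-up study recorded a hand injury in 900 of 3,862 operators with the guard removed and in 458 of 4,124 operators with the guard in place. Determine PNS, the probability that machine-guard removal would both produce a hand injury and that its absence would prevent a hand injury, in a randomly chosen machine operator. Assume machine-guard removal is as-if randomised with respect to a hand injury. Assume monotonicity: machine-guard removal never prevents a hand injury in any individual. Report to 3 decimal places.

PNS ≈ 0.122

p₁ = P(outcome | exposed) = 900/3862 = 0.23304
p₀ = P(outcome | unexposed) = 458/4124 = 0.11106
Under exogeneity and monotonicity, PNS = p₁ − p₀.
PNS = 0.23304 − 0.11106 = 0.12198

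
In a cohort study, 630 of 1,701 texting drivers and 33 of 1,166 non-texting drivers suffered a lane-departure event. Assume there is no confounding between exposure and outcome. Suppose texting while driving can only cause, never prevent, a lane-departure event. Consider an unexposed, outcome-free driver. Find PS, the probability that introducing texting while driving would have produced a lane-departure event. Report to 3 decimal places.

p₁ = P(outcome | exposed) = 630/1701 = 0.37037
p₀ = P(outcome | unexposed) = 33/1166 = 0.028302
Under exogeneity and monotonicity, PS = (p₁ − p₀) / (1 − p₀).
PS = (0.37037 − 0.028302) / (1 − 0.028302) = 0.34207 / 0.9717 ≈ 0.3520

PS ≈ 0.352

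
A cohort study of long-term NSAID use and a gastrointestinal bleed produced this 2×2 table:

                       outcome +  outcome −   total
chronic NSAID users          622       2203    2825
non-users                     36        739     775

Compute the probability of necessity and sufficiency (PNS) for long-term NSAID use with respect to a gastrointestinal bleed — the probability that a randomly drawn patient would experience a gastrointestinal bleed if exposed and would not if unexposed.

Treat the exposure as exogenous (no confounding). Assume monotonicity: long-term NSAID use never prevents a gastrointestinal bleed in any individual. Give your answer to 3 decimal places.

p₁ = P(outcome | exposed) = 622/2825 = 0.22018
p₀ = P(outcome | unexposed) = 36/775 = 0.046452
Under exogeneity and monotonicity, PNS = p₁ − p₀.
PNS = 0.22018 − 0.046452 = 0.17373

PNS ≈ 0.174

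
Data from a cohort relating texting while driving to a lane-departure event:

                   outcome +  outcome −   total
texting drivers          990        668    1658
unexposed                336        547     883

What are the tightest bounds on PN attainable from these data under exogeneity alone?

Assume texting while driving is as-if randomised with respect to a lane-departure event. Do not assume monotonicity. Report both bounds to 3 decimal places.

p₁ = P(outcome | exposed) = 990/1658 = 0.5971
p₀ = P(outcome | unexposed) = 336/883 = 0.38052
Under exogeneity alone the bounds on PN are max{0,(p₁−p₀)/p₁} ≤ PN ≤ min{1,(1−p₀)/p₁}.
  lower = (p₁ − p₀)/p₁ = 0.21658 / 0.5971 ≈ 0.3627
  upper = min{1, (1 − p₀)/p₁} = 0.61948 / 0.5971 ≈ 1.0375 → capped at 1

0.363 ≤ PN ≤ 1.000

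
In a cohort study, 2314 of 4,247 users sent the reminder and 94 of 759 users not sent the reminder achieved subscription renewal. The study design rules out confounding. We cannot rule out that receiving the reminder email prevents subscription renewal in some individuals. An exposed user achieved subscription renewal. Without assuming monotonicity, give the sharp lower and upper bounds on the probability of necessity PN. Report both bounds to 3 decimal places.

p₁ = P(outcome | exposed) = 2314/4247 = 0.54486
p₀ = P(outcome | unexposed) = 94/759 = 0.12385
Under exogeneity alone the bounds on PN are max{0,(p₁−p₀)/p₁} ≤ PN ≤ min{1,(1−p₀)/p₁}.
  lower = (p₁ − p₀)/p₁ = 0.42101 / 0.54486 ≈ 0.7727
  upper = min{1, (1 − p₀)/p₁} = 0.87615 / 0.54486 ≈ 1.6080 → capped at 1

0.773 ≤ PN ≤ 1.000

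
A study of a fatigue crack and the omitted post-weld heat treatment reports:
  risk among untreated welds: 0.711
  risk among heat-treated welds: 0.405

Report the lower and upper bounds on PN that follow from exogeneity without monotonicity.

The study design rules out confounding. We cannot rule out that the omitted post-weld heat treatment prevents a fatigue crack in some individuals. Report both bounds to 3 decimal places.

0.430 ≤ PN ≤ 0.837

Let p₁ = 0.711, p₀ = 0.405.
Under exogeneity alone the bounds on PN are max{0,(p₁−p₀)/p₁} ≤ PN ≤ min{1,(1−p₀)/p₁}.
  lower = (p₁ − p₀)/p₁ = 0.306 / 0.711 ≈ 0.4304
  upper = min{1, (1 − p₀)/p₁} = 0.595 / 0.711 ≈ 0.8368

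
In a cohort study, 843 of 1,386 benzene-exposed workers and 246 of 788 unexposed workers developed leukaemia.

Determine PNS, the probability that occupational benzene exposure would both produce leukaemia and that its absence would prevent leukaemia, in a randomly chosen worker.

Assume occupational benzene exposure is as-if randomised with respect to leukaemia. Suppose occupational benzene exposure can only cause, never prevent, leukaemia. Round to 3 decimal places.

p₁ = P(outcome | exposed) = 843/1386 = 0.60823
p₀ = P(outcome | unexposed) = 246/788 = 0.31218
Under exogeneity and monotonicity, PNS = p₁ − p₀.
PNS = 0.60823 − 0.31218 = 0.29604

PNS ≈ 0.296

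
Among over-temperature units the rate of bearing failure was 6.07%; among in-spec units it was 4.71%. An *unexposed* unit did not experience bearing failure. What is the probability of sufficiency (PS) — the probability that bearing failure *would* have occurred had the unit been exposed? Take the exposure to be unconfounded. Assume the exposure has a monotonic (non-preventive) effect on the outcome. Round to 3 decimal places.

p₁ = 0.0607, p₀ = 0.0471.
Under exogeneity and monotonicity, PS = (p₁ − p₀) / (1 − p₀).
PS = (0.0607 − 0.0471) / (1 − 0.0471) = 0.0136 / 0.9529 ≈ 0.0143

PS ≈ 0.014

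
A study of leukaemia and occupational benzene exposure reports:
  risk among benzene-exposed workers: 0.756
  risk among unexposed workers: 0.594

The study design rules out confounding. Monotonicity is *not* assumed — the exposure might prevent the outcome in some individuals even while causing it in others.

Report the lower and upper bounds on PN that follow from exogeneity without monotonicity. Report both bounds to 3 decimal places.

0.214 ≤ PN ≤ 0.537

Let p₁ = 0.756, p₀ = 0.594.
Under exogeneity alone the bounds on PN are max{0,(p₁−p₀)/p₁} ≤ PN ≤ min{1,(1−p₀)/p₁}.
  lower = (p₁ − p₀)/p₁ = 0.162 / 0.756 ≈ 0.2143
  upper = min{1, (1 − p₀)/p₁} = 0.406 / 0.756 ≈ 0.5370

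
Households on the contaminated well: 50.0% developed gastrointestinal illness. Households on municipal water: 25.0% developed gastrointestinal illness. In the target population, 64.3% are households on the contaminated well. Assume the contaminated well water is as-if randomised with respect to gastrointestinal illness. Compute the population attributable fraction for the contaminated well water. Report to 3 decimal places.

p₁ = 0.5, p₀ = 0.25.
Overall risk P(Y=1) = π·p₁ + (1−π)·p₀ = 0.643×0.5 + 0.357×0.25 = 0.41075.
Under exogeneity, PAF = [P(Y=1) − p₀] / P(Y=1).
PAF = (0.41075 − 0.25) / 0.41075 ≈ 0.3914

PAF ≈ 0.391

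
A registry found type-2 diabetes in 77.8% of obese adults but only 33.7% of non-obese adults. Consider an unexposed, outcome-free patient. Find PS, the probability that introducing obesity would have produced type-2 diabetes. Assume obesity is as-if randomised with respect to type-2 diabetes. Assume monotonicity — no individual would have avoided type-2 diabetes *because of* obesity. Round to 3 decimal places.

PS ≈ 0.665

p₁ = 0.778, p₀ = 0.337.
Under exogeneity and monotonicity, PS = (p₁ − p₀) / (1 − p₀).
PS = (0.778 − 0.337) / (1 − 0.337) = 0.441 / 0.663 ≈ 0.6652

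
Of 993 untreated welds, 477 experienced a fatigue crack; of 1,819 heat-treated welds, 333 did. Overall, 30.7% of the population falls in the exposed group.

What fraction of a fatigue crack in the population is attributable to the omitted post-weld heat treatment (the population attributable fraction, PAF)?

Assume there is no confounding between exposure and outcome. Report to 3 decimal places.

PAF ≈ 0.333

p₁ = P(outcome | exposed) = 477/993 = 0.48036
p₀ = P(outcome | unexposed) = 333/1819 = 0.18307
Overall risk P(Y=1) = π·p₁ + (1−π)·p₀ = 0.307×0.48036 + 0.693×0.18307 = 0.27434.
Under exogeneity, PAF = [P(Y=1) − p₀] / P(Y=1).
PAF = (0.27434 − 0.18307) / 0.27434 ≈ 0.3327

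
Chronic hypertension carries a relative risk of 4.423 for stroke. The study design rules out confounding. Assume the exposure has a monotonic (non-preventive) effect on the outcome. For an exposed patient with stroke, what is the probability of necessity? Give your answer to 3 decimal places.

Under exogeneity and monotonicity, PN = (RR − 1) / RR = 1 − 1/RR.
PN = (4.423 − 1) / 4.423 = 3.423 / 4.423 ≈ 0.7739

PN ≈ 0.774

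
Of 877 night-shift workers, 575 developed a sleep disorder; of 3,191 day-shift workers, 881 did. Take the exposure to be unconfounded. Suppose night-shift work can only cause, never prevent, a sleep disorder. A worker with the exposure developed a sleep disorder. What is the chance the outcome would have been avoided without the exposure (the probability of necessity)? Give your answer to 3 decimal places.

p₁ = P(outcome | exposed) = 575/877 = 0.65564
p₀ = P(outcome | unexposed) = 881/3191 = 0.27609
Under exogeneity and monotonicity, PN = (p₁ − p₀) / p₁.
PN = (0.65564 − 0.27609) / 0.65564 = 0.37956 / 0.65564 ≈ 0.5789

PN ≈ 0.579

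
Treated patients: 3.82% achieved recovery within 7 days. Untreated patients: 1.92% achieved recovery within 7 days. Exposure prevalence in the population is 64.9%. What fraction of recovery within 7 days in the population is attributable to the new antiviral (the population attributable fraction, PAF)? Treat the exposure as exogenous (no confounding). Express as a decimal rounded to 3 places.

PAF ≈ 0.391

p₁ = 0.0382, p₀ = 0.0192.
Overall risk P(Y=1) = π·p₁ + (1−π)·p₀ = 0.649×0.0382 + 0.351×0.0192 = 0.031531.
Under exogeneity, PAF = [P(Y=1) − p₀] / P(Y=1).
PAF = (0.031531 − 0.0192) / 0.031531 ≈ 0.3911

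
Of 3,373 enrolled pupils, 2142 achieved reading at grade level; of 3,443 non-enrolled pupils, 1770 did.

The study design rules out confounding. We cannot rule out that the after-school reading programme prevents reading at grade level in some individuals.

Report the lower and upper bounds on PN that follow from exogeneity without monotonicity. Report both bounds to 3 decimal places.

p₁ = P(outcome | exposed) = 2142/3373 = 0.63504
p₀ = P(outcome | unexposed) = 1770/3443 = 0.51409
Under exogeneity alone the bounds on PN are max{0,(p₁−p₀)/p₁} ≤ PN ≤ min{1,(1−p₀)/p₁}.
  lower = (p₁ − p₀)/p₁ = 0.12096 / 0.63504 ≈ 0.1905
  upper = min{1, (1 − p₀)/p₁} = 0.48591 / 0.63504 ≈ 0.7652

0.190 ≤ PN ≤ 0.765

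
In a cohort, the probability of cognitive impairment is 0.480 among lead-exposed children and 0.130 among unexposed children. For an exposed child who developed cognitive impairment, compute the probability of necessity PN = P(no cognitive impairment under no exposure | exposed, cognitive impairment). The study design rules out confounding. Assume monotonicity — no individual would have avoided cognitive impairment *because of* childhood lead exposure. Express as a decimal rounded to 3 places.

PN ≈ 0.729

Let p₁ = 0.48, p₀ = 0.13.
Under exogeneity and monotonicity, PN = (p₁ − p₀) / p₁.
PN = (0.48 − 0.13) / 0.48 = 0.35 / 0.48 ≈ 0.7292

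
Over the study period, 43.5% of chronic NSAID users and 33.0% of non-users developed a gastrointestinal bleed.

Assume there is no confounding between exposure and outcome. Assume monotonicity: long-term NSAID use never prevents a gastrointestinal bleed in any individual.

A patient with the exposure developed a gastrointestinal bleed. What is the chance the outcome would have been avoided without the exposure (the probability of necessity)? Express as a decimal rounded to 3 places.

p₁ = 0.435, p₀ = 0.33.
Under exogeneity and monotonicity, PN = (p₁ − p₀) / p₁.
PN = (0.435 − 0.33) / 0.435 = 0.105 / 0.435 ≈ 0.2414

PN ≈ 0.241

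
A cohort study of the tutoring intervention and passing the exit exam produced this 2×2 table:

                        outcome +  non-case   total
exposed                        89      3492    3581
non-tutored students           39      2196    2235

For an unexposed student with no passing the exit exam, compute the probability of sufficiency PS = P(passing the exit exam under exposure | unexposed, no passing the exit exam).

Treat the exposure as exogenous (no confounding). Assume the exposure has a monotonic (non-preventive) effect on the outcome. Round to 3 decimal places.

PS ≈ 0.008

p₁ = P(outcome | exposed) = 89/3581 = 0.024853
p₀ = P(outcome | unexposed) = 39/2235 = 0.01745
Under exogeneity and monotonicity, PS = (p₁ − p₀)/(1 − p₀).
PS = (0.024853 − 0.01745) / 0.98255 ≈ 0.0075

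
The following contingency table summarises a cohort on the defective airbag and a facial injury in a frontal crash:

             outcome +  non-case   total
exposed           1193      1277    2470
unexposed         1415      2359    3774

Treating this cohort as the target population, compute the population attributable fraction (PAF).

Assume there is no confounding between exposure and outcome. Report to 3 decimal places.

PAF ≈ 0.102

p₁ = P(outcome | exposed) = 1193/2470 = 0.483
p₀ = P(outcome | unexposed) = 1415/3774 = 0.37493
Exposure prevalence π = 2470/6244 = 0.39558; overall risk P(Y=1) = 0.41768.
Under exogeneity, PAF = [P(Y=1) − p₀]/P(Y=1).
PAF = (0.41768 − 0.37493) / 0.41768 ≈ 0.1023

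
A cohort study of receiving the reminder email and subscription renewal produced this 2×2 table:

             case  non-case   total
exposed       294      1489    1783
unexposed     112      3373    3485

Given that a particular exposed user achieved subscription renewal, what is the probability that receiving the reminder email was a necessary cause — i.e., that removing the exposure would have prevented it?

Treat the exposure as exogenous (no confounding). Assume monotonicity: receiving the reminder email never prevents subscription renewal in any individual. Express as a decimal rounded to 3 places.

p₁ = P(outcome | exposed) = 294/1783 = 0.16489
p₀ = P(outcome | unexposed) = 112/3485 = 0.032138
Under exogeneity and monotonicity, PN = (p₁ − p₀)/p₁.
PN = (0.16489 − 0.032138) / 0.16489 ≈ 0.8051

PN ≈ 0.805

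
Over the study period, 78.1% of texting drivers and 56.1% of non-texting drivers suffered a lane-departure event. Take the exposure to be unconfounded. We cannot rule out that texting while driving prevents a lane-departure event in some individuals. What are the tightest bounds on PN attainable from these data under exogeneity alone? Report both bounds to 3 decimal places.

p₁ = 0.781, p₀ = 0.561.
Under exogeneity alone the bounds on PN are max{0,(p₁−p₀)/p₁} ≤ PN ≤ min{1,(1−p₀)/p₁}.
  lower = (p₁ − p₀)/p₁ = 0.22 / 0.781 ≈ 0.2817
  upper = min{1, (1 − p₀)/p₁} = 0.439 / 0.781 ≈ 0.5621

0.282 ≤ PN ≤ 0.562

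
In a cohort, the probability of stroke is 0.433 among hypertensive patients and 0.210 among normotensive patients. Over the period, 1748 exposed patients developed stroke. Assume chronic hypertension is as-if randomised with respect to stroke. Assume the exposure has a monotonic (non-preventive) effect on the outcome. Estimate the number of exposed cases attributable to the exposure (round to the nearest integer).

about 900 cases

Let p₁ = 0.433, p₀ = 0.21.
PN = (p₁ − p₀)/p₁ = (0.433 − 0.21) / 0.433 ≈ 0.51501.
Attributable cases ≈ PN × (exposed cases) = 0.51501 × 1748 ≈ 900.24.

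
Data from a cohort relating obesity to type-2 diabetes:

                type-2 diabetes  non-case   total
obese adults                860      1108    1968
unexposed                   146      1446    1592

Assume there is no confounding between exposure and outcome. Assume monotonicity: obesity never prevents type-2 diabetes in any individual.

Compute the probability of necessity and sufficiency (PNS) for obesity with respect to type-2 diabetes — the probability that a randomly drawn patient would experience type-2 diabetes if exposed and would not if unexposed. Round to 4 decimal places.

p₁ = P(outcome | exposed) = 860/1968 = 0.43699
p₀ = P(outcome | unexposed) = 146/1592 = 0.091709
Under exogeneity and monotonicity, PNS = p₁ − p₀.
PNS = 0.43699 − 0.091709 = 0.34528

PNS ≈ 0.3453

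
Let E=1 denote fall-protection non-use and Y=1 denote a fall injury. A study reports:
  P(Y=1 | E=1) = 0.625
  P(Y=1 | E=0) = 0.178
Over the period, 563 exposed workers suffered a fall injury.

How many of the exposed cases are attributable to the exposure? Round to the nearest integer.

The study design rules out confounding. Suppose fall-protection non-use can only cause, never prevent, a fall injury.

Let p₁ = 0.625, p₀ = 0.178.
PN = (p₁ − p₀)/p₁ = (0.625 − 0.178) / 0.625 ≈ 0.71520.
Attributable cases ≈ PN × (exposed cases) = 0.71520 × 563 ≈ 402.66.

about 403 cases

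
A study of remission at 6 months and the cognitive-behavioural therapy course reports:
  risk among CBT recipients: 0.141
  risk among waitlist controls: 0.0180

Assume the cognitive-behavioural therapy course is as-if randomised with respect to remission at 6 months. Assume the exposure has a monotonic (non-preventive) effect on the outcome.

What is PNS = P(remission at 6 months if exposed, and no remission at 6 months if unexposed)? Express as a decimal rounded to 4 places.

Let p₁ = 0.141, p₀ = 0.018.
Under exogeneity and monotonicity, PNS = p₁ − p₀.
PNS = 0.141 − 0.018 = 0.123

PNS ≈ 0.1230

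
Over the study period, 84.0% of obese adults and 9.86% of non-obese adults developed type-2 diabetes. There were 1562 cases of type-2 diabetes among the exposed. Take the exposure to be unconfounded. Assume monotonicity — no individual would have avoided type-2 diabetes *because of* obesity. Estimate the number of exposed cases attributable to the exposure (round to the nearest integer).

p₁ = 0.84, p₀ = 0.0986.
PN = (p₁ − p₀)/p₁ = (0.84 − 0.0986) / 0.84 ≈ 0.88262.
Attributable cases ≈ PN × (exposed cases) = 0.88262 × 1562 ≈ 1378.65.

about 1379 cases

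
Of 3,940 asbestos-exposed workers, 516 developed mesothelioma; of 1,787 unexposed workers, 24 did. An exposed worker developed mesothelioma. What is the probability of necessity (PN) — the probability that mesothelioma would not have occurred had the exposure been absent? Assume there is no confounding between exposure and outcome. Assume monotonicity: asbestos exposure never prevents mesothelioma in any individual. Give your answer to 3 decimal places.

p₁ = P(outcome | exposed) = 516/3940 = 0.13096
p₀ = P(outcome | unexposed) = 24/1787 = 0.01343
Under exogeneity and monotonicity, PN = (p₁ − p₀) / p₁.
PN = (0.13096 − 0.01343) / 0.13096 = 0.11753 / 0.13096 ≈ 0.8975

PN ≈ 0.897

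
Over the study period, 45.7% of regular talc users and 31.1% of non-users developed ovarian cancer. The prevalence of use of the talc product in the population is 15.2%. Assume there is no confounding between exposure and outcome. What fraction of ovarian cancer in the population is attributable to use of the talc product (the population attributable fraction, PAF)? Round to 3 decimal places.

p₁ = 0.457, p₀ = 0.311.
Overall risk P(Y=1) = π·p₁ + (1−π)·p₀ = 0.152×0.457 + 0.848×0.311 = 0.33319.
Under exogeneity, PAF = [P(Y=1) − p₀] / P(Y=1).
PAF = (0.33319 − 0.311) / 0.33319 ≈ 0.0666

PAF ≈ 0.067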